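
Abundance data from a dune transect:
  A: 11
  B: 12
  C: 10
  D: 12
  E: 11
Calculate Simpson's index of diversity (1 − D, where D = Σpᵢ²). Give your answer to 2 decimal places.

Total N = 11+12+10+12+11 = 56, so the proportions are 0.1964, 0.2143, 0.1786, 0.2143, 0.1964 (working shown to 4 dp, full precision carried).
D = 0.1964² + 0.2143² + 0.1786² + 0.2143² + 0.1964² = 0.0386 + 0.0459 + 0.0319 + 0.0459 + 0.0386 = 0.2009.
So 1 − D = 0.7991, i.e. 0.80 to 2 decimal places.

0.80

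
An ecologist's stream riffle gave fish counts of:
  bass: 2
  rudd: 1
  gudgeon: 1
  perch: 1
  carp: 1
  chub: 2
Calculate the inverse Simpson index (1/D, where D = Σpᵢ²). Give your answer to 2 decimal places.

5.33

Total N = 2+1+1+1+1+2 = 8, so the proportions are 0.25, 0.125, 0.125, 0.125, 0.125, 0.25 (working shown to 6 dp, full precision carried).
D = 0.25² + 0.125² + 0.125² + 0.125² + 0.125² + 0.25² = 0.062500 + 0.015625 + 0.015625 + 0.015625 + 0.015625 + 0.062500 = 0.187500.
So 1/D = 5.3333, i.e. 5.33 to 2 decimal places.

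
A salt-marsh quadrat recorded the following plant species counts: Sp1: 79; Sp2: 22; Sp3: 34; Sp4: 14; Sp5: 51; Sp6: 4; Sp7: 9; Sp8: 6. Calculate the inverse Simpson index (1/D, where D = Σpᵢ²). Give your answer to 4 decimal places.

4.4363

Total N = 79+22+34+14+51+4+9+6 = 219, so the proportions are 0.36073059, 0.10045662, 0.15525114, 0.06392694, 0.23287671, 0.01826484, 0.04109589, 0.02739726 (working shown to 8 dp, full precision carried).
D = 0.36073059² + 0.10045662² + 0.15525114² + 0.06392694² + 0.23287671² + 0.01826484² + 0.04109589² + 0.02739726² = 0.13012656 + 0.01009153 + 0.02410292 + 0.00408665 + 0.05423156 + 0.00033360 + 0.00168887 + 0.00075061 = 0.22541231.
So 1/D = 4.436315, i.e. 4.4363 to 4 decimal places.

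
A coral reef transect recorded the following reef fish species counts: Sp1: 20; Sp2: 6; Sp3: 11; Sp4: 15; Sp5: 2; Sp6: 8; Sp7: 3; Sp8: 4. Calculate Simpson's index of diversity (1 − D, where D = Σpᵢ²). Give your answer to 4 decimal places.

Total N = 20+6+11+15+2+8+3+4 = 69, so the proportions are 0.289855, 0.086957, 0.15942, 0.217391, 0.028986, 0.115942, 0.043478, 0.057971 (working shown to 6 dp, full precision carried).
D = 0.289855² + 0.086957² + 0.15942² + 0.217391² + 0.028986² + 0.115942² + 0.043478² + 0.057971² = 0.084016 + 0.007561 + 0.025415 + 0.047259 + 0.000840 + 0.013443 + 0.001890 + 0.003361 = 0.183785.
So 1 − D = 0.816215, i.e. 0.8162 to 4 decimal places.

0.8162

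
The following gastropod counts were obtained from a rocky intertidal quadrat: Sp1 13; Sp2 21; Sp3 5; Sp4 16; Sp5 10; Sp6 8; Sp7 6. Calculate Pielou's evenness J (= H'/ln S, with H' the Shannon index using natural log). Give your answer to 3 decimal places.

0.944

Total N = 13+21+5+16+10+8+6 = 79, so the proportions are 0.16456, 0.26582, 0.06329, 0.20253, 0.12658, 0.10127, 0.07595 (working shown to 5 dp, full precision carried).
H' = −Σ pᵢ ln pᵢ = −((-0.29694) + (-0.35220) + (-0.17468) + (-0.32341) + (-0.26163) + (-0.23190) + (-0.19577)) = 1.83654.
With S = 7 species, ln S = 1.94591, so J = 1.83654/1.94591 = 0.94379, i.e. 0.944 to 3 decimal places.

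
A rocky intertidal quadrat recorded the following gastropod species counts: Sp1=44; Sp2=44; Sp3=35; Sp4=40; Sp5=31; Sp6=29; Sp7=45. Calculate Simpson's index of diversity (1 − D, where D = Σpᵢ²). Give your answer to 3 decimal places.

0.853

Total N = 44+44+35+40+31+29+45 = 268, so the proportions are 0.16418, 0.16418, 0.1306, 0.14925, 0.11567, 0.10821, 0.16791 (working shown to 5 dp, full precision carried).
D = 0.16418² + 0.16418² + 0.1306² + 0.14925² + 0.11567² + 0.10821² + 0.16791² = 0.02695 + 0.02695 + 0.01706 + 0.02228 + 0.01338 + 0.01171 + 0.02819 = 0.14652.
So 1 − D = 0.85348, i.e. 0.853 to 3 decimal places.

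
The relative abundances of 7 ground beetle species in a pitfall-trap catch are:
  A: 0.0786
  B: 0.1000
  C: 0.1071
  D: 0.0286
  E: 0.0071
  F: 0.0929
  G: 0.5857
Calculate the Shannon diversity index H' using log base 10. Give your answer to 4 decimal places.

Each pᵢ log₁₀ pᵢ term (working shown to 6 dp, full precision carried): 0.0786×(-1.104577)=-0.086820, 0.1×(-1.000000)=-0.100000, 0.1071×(-0.970211)=-0.103910, 0.0286×(-1.543634)=-0.044148, 0.0071×(-2.148742)=-0.015256, 0.0929×(-1.031984)=-0.095871, 0.5857×(-0.232325)=-0.136073.
Sum = -0.582077, so H' = 0.5821.

0.5821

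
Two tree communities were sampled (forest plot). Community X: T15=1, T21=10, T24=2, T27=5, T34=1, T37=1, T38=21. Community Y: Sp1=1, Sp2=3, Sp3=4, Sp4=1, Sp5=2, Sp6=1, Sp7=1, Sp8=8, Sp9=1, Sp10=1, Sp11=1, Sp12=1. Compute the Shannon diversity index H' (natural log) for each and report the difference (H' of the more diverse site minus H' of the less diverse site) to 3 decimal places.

Community X: N=41, proportions 0.02439, 0.2439, 0.04878, 0.12195, 0.02439, 0.02439, 0.5122, giving H' = 1.36249 (working shown to 5 dp, full precision carried).
Community Y: N=25, proportions 0.04, 0.12, 0.16, 0.04, 0.08, 0.04, 0.04, 0.32, 0.04, 0.04, 0.04, 0.04, giving H' = 2.14436.
Difference = |1.36249 − 2.14436| = 0.78187, i.e. 0.782 to 3 decimal places.

0.782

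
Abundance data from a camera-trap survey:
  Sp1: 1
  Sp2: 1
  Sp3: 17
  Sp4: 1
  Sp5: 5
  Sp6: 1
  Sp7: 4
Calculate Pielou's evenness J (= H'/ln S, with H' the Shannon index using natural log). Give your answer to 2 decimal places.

Total N = 1+1+17+1+5+1+4 = 30, so the proportions are 0.0333, 0.0333, 0.5667, 0.0333, 0.1667, 0.0333, 0.1333 (working shown to 4 dp, full precision carried).
H' = −Σ pᵢ ln pᵢ = −((-0.1134) + (-0.1134) + (-0.3219) + (-0.1134) + (-0.2986) + (-0.1134) + (-0.2687)) = 1.3426.
With S = 7 species, ln S = 1.9459, so J = 1.3426/1.9459 = 0.6900, i.e. 0.69 to 2 decimal places.

0.69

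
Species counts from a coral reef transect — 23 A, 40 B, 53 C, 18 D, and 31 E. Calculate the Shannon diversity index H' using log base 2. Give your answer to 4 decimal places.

Total N = 23+40+53+18+31 = 165, so the proportions are 0.139394, 0.242424, 0.321212, 0.109091, 0.187879 (working shown to 6 dp, full precision carried).
Each pᵢ log₂ pᵢ term: 0.139394×(-2.842760)=-0.396264, 0.242424×(-2.044394)=-0.495611, 0.321212×(-1.638402)=-0.526275, 0.109091×(-3.196397)=-0.348698, 0.187879×(-2.412126)=-0.453187.
Sum = -2.220034, so H' = 2.2200.

2.2200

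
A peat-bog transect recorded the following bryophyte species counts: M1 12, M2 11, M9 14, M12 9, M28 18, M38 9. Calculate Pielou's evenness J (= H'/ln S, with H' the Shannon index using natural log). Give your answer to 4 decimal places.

0.9823

Total N = 12+11+14+9+18+9 = 73, so the proportions are 0.164384, 0.150685, 0.191781, 0.123288, 0.246575, 0.123288 (working shown to 6 dp, full precision carried).
H' = −Σ pᵢ ln pᵢ = −((-0.296803) + (-0.285181) + (-0.316707) + (-0.258070) + (-0.345227) + (-0.258070)) = 1.760059.
With S = 6 species, ln S = 1.791759, so J = 1.760059/1.791759 = 0.982307, i.e. 0.9823 to 4 decimal places.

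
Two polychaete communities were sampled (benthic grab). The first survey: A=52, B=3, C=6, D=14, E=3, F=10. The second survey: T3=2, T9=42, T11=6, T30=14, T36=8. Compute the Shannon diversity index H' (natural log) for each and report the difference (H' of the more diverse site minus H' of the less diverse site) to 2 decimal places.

The first survey: N=88, proportions 0.5909, 0.0341, 0.0682, 0.1591, 0.0341, 0.1136, giving H' = 1.2639 (working shown to 4 dp, full precision carried).
The second survey: N=72, proportions 0.0278, 0.5833, 0.0833, 0.1944, 0.1111, giving H' = 1.1836.
Difference = |1.2639 − 1.1836| = 0.0803, i.e. 0.08 to 2 decimal places.

0.08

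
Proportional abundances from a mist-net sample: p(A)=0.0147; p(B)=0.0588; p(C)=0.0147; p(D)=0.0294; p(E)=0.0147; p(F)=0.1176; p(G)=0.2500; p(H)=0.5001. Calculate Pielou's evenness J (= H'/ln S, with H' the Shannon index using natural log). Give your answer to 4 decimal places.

H' = −Σ pᵢ ln pᵢ = −((-0.062033) + (-0.166616) + (-0.062033) + (-0.103687) + (-0.062033) + (-0.251719) + (-0.346574) + (-0.346543)) = 1.401236 (working shown to 6 dp, full precision carried).
With S = 8 species, ln S = 2.079442, so J = 1.401236/2.079442 = 0.673852, i.e. 0.6739 to 4 decimal places.

0.6739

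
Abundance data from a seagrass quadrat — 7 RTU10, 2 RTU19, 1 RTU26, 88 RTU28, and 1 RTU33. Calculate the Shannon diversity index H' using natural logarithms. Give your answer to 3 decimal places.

Total N = 7+2+1+88+1 = 99, so the proportions are 0.07071, 0.0202, 0.0101, 0.88889, 0.0101 (working shown to 5 dp, full precision carried).
Each pᵢ ln pᵢ term: 0.07071×(-2.64921)=-0.18732, 0.0202×(-3.90197)=-0.07883, 0.0101×(-4.59512)=-0.04642, 0.88889×(-0.11778)=-0.10470, 0.0101×(-4.59512)=-0.04642.
Sum = -0.46367, so H' = 0.464.

0.464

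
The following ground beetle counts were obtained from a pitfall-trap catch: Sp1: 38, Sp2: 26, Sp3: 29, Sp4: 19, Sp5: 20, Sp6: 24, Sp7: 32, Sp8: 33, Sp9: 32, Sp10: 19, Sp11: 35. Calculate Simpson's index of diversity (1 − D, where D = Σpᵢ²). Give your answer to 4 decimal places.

Total N = 38+26+29+19+20+24+32+33+32+19+35 = 307, so the proportions are 0.123779, 0.084691, 0.094463, 0.061889, 0.065147, 0.078176, 0.104235, 0.107492, 0.104235, 0.061889, 0.114007 (working shown to 6 dp, full precision carried).
D = 0.123779² + 0.084691² + 0.094463² + 0.061889² + 0.065147² + 0.078176² + 0.104235² + 0.107492² + 0.104235² + 0.061889² + 0.114007² = 0.015321 + 0.007172 + 0.008923 + 0.003830 + 0.004244 + 0.006111 + 0.010865 + 0.011554 + 0.010865 + 0.003830 + 0.012997 = 0.095715.
So 1 − D = 0.904285, i.e. 0.9043 to 4 decimal places.

0.9043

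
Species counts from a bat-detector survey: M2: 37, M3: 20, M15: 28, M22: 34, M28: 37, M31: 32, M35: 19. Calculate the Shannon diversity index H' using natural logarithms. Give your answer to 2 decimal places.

1.92

Total N = 37+20+28+34+37+32+19 = 207, so the proportions are 0.1787, 0.0966, 0.1353, 0.1643, 0.1787, 0.1546, 0.0918 (working shown to 4 dp, full precision carried).
Each pᵢ ln pᵢ term: 0.1787×(-1.7218)=-0.3078, 0.0966×(-2.3370)=-0.2258, 0.1353×(-2.0005)=-0.2706, 0.1643×(-1.8064)=-0.2967, 0.1787×(-1.7218)=-0.3078, 0.1546×(-1.8670)=-0.2886, 0.0918×(-2.3883)=-0.2192.
Sum = -1.9164, so H' = 1.92.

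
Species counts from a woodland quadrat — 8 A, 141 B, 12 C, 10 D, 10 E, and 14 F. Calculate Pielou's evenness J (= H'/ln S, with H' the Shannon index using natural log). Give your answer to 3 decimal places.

0.575

Total N = 8+141+12+10+10+14 = 195, so the proportions are 0.04103, 0.72308, 0.06154, 0.05128, 0.05128, 0.07179 (working shown to 5 dp, full precision carried).
H' = −Σ pᵢ ln pᵢ = −((-0.13102) + (-0.23445) + (-0.17157) + (-0.15233) + (-0.15233) + (-0.18910)) = 1.03080.
With S = 6 species, ln S = 1.79176, so J = 1.03080/1.79176 = 0.57530, i.e. 0.575 to 3 decimal places.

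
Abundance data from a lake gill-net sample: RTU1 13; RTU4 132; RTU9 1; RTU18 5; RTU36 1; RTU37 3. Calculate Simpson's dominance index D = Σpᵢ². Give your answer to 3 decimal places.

0.734

Total N = 13+132+1+5+1+3 = 155, so the proportions are 0.08387, 0.85161, 0.00645, 0.03226, 0.00645, 0.01935 (working shown to 5 dp, full precision carried).
D = 0.08387² + 0.85161² + 0.00645² + 0.03226² + 0.00645² + 0.01935² = 0.00703 + 0.72524 + 0.00004 + 0.00104 + 0.00004 + 0.00037 = 0.73378.
To 3 decimal places, D = 0.734.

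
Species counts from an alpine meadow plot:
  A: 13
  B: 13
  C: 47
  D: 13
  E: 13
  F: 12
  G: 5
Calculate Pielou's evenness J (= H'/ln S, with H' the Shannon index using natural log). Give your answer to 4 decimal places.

Total N = 13+13+47+13+13+12+5 = 116, so the proportions are 0.112069, 0.112069, 0.405172, 0.112069, 0.112069, 0.103448, 0.043103 (working shown to 6 dp, full precision carried).
H' = −Σ pᵢ ln pᵢ = −((-0.245279) + (-0.245279) + (-0.366050) + (-0.245279) + (-0.245279) + (-0.234691) + (-0.135524)) = 1.717380.
With S = 7 species, ln S = 1.945910, so J = 1.717380/1.945910 = 0.882559, i.e. 0.8826 to 4 decimal places.

0.8826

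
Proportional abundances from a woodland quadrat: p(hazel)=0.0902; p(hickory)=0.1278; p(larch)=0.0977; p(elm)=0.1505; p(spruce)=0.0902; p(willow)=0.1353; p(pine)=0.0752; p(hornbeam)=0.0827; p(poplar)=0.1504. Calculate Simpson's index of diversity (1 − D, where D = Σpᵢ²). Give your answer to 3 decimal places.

0.882

D = 0.0902² + 0.1278² + 0.0977² + 0.1505² + 0.0902² + 0.1353² + 0.0752² + 0.0827² + 0.1504² = 0.00814 + 0.01633 + 0.00955 + 0.02265 + 0.00814 + 0.01831 + 0.00566 + 0.00684 + 0.02262 = 0.11822 (working shown to 5 dp, full precision carried).
So 1 − D = 0.88178, i.e. 0.882 to 3 decimal places.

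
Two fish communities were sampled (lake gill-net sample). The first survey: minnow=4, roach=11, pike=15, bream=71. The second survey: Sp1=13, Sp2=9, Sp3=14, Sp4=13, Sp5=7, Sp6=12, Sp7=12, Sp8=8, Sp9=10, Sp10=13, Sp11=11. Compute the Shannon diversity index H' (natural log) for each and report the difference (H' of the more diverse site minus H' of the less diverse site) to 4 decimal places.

1.4770

The first survey: N=101, proportions 0.039604, 0.108911, 0.148515, 0.70297, giving H' = 0.900338 (working shown to 6 dp, full precision carried).
The second survey: N=122, proportions 0.106557, 0.07377, 0.114754, 0.106557, 0.057377, 0.098361, 0.098361, 0.065574, 0.081967, 0.106557, 0.090164, giving H' = 2.377364.
Difference = |0.900338 − 2.377364| = 1.477026, i.e. 1.4770 to 4 decimal places.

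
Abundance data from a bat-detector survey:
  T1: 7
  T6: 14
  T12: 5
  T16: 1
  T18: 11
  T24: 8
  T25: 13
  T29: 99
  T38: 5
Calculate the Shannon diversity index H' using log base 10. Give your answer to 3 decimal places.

0.619

Total N = 7+14+5+1+11+8+13+99+5 = 163, so the proportions are 0.04294, 0.08589, 0.03067, 0.00613, 0.06748, 0.04908, 0.07975, 0.60736, 0.03067 (working shown to 5 dp, full precision carried).
Each pᵢ log₁₀ pᵢ term: 0.04294×(-1.36709)=-0.05871, 0.08589×(-1.06606)=-0.09156, 0.03067×(-1.51322)=-0.04642, 0.00613×(-2.21219)=-0.01357, 0.06748×(-1.17079)=-0.07901, 0.04908×(-1.30910)=-0.06425, 0.07975×(-1.09824)=-0.08759, 0.60736×(-0.21655)=-0.13153, 0.03067×(-1.51322)=-0.04642.
Sum = -0.61906, so H' = 0.619.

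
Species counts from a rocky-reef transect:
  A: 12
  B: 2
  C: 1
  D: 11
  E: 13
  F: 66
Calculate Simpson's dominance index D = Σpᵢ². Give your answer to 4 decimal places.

0.4349

Total N = 12+2+1+11+13+66 = 105, so the proportions are 0.114286, 0.019048, 0.009524, 0.104762, 0.12381, 0.628571 (working shown to 6 dp, full precision carried).
D = 0.114286² + 0.019048² + 0.009524² + 0.104762² + 0.12381² + 0.628571² = 0.013061 + 0.000363 + 0.000091 + 0.010975 + 0.015329 + 0.395102 = 0.434921.
To 4 decimal places, D = 0.4349.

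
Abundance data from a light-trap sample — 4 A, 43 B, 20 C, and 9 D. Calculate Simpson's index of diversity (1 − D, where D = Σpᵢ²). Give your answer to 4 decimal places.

Total N = 4+43+20+9 = 76, so the proportions are 0.052632, 0.565789, 0.263158, 0.118421 (working shown to 6 dp, full precision carried).
D = 0.052632² + 0.565789² + 0.263158² + 0.118421² = 0.002770 + 0.320118 + 0.069252 + 0.014024 = 0.406163.
So 1 − D = 0.593837, i.e. 0.5938 to 4 decimal places.

0.5938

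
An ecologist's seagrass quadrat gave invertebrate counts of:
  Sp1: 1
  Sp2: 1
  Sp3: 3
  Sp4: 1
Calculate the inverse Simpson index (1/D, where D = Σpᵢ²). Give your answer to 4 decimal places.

Total N = 1+1+3+1 = 6, so the proportions are 0.1666667, 0.1666667, 0.5, 0.1666667 (working shown to 7 dp, full precision carried).
D = 0.1666667² + 0.1666667² + 0.5² + 0.1666667² = 0.0277778 + 0.0277778 + 0.2500000 + 0.0277778 = 0.3333333.
So 1/D = 3.000000, i.e. 3.0000 to 4 decimal places.

3.0000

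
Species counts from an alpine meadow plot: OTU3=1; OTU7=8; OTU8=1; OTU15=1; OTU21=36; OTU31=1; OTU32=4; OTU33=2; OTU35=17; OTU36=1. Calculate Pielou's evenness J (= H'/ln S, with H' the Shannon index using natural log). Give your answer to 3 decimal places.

Total N = 1+8+1+1+36+1+4+2+17+1 = 72, so the proportions are 0.01389, 0.11111, 0.01389, 0.01389, 0.5, 0.01389, 0.05556, 0.02778, 0.23611, 0.01389 (working shown to 5 dp, full precision carried).
H' = −Σ pᵢ ln pᵢ = −((-0.05940) + (-0.24414) + (-0.05940) + (-0.05940) + (-0.34657) + (-0.05940) + (-0.16058) + (-0.09954) + (-0.34082) + (-0.05940)) = 1.48863.
With S = 10 species, ln S = 2.30259, so J = 1.48863/2.30259 = 0.64651, i.e. 0.647 to 3 decimal places.

0.647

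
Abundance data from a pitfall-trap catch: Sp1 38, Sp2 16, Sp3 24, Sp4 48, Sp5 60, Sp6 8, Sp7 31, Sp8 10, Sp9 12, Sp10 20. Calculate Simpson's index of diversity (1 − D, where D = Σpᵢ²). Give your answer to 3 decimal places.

0.862

Total N = 38+16+24+48+60+8+31+10+12+20 = 267, so the proportions are 0.14232, 0.05993, 0.08989, 0.17978, 0.22472, 0.02996, 0.1161, 0.03745, 0.04494, 0.07491 (working shown to 5 dp, full precision carried).
D = 0.14232² + 0.05993² + 0.08989² + 0.17978² + 0.22472² + 0.02996² + 0.1161² + 0.03745² + 0.04494² + 0.07491² = 0.02026 + 0.00359 + 0.00808 + 0.03232 + 0.05050 + 0.00090 + 0.01348 + 0.00140 + 0.00202 + 0.00561 = 0.13816.
So 1 − D = 0.86184, i.e. 0.862 to 3 decimal places.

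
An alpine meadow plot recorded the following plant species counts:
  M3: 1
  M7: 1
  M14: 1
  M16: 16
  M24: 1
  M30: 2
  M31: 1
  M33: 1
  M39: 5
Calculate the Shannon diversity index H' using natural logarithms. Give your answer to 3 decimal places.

Total N = 1+1+1+16+1+2+1+1+5 = 29, so the proportions are 0.03448, 0.03448, 0.03448, 0.55172, 0.03448, 0.06897, 0.03448, 0.03448, 0.17241 (working shown to 5 dp, full precision carried).
Each pᵢ ln pᵢ term: 0.03448×(-3.36730)=-0.11611, 0.03448×(-3.36730)=-0.11611, 0.03448×(-3.36730)=-0.11611, 0.55172×(-0.59471)=-0.32811, 0.03448×(-3.36730)=-0.11611, 0.06897×(-2.67415)=-0.18442, 0.03448×(-3.36730)=-0.11611, 0.03448×(-3.36730)=-0.11611, 0.17241×(-1.75786)=-0.30308.
Sum = -1.51230, so H' = 1.512.

1.512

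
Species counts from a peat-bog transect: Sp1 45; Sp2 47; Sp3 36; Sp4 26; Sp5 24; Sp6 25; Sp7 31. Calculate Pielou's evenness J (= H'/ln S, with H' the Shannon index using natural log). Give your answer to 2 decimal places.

0.98

Total N = 45+47+36+26+24+25+31 = 234, so the proportions are 0.1923, 0.2009, 0.1538, 0.1111, 0.1026, 0.1068, 0.1325 (working shown to 4 dp, full precision carried).
H' = −Σ pᵢ ln pᵢ = −((-0.3170) + (-0.3224) + (-0.2880) + (-0.2441) + (-0.2336) + (-0.2389) + (-0.2678)) = 1.9118.
With S = 7 species, ln S = 1.9459, so J = 1.9118/1.9459 = 0.9825, i.e. 0.98 to 2 decimal places.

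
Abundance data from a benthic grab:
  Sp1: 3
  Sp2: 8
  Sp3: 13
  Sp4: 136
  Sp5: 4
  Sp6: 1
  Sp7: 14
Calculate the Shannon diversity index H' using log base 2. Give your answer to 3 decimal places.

1.327

Total N = 3+8+13+136+4+1+14 = 179, so the proportions are 0.01676, 0.04469, 0.07263, 0.75978, 0.02235, 0.00559, 0.07821 (working shown to 5 dp, full precision carried).
Each pᵢ log₂ pᵢ term: 0.01676×(-5.89885)=-0.09886, 0.04469×(-4.48382)=-0.20039, 0.07263×(-3.78338)=-0.27477, 0.75978×(-0.39635)=-0.30114, 0.02235×(-5.48382)=-0.12254, 0.00559×(-7.48382)=-0.04181, 0.07821×(-3.67646)=-0.28754.
Sum = -1.32706, so H' = 1.327.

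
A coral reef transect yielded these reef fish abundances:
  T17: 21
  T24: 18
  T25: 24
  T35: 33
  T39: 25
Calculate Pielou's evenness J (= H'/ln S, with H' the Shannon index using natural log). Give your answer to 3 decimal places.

Total N = 21+18+24+33+25 = 121, so the proportions are 0.17355, 0.14876, 0.19835, 0.27273, 0.20661 (working shown to 5 dp, full precision carried).
H' = −Σ pᵢ ln pᵢ = −((-0.30394) + (-0.28345) + (-0.32087) + (-0.35435) + (-0.32581)) = 1.58842.
With S = 5 species, ln S = 1.60944, so J = 1.58842/1.60944 = 0.98694, i.e. 0.987 to 3 decimal places.

0.987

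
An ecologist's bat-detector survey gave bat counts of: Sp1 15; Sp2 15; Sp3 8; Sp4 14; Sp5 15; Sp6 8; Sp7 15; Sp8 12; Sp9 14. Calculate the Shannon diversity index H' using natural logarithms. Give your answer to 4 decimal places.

Total N = 15+15+8+14+15+8+15+12+14 = 116, so the proportions are 0.12931, 0.12931, 0.068966, 0.12069, 0.12931, 0.068966, 0.12931, 0.103448, 0.12069 (working shown to 6 dp, full precision carried).
Each pᵢ ln pᵢ term: 0.12931×(-2.045540)=-0.264509, 0.12931×(-2.045540)=-0.264509, 0.068966×(-2.674149)=-0.184424, 0.12069×(-2.114533)=-0.255202, 0.12931×(-2.045540)=-0.264509, 0.068966×(-2.674149)=-0.184424, 0.12931×(-2.045540)=-0.264509, 0.103448×(-2.268684)=-0.234691, 0.12069×(-2.114533)=-0.255202.
Sum = -2.171982, so H' = 2.1720.

2.1720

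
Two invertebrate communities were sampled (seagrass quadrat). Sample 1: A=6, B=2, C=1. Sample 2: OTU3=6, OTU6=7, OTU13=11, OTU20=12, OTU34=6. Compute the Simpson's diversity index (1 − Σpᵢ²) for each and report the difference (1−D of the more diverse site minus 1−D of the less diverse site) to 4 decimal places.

Sample 1: N=9, proportions 0.666667, 0.222222, 0.111111, giving 1−D = 0.493827 (working shown to 6 dp, full precision carried).
Sample 2: N=42, proportions 0.142857, 0.166667, 0.261905, 0.285714, 0.142857, giving 1−D = 0.781179.
Difference = |0.493827 − 0.781179| = 0.287352, i.e. 0.2874 to 4 decimal places.

0.2874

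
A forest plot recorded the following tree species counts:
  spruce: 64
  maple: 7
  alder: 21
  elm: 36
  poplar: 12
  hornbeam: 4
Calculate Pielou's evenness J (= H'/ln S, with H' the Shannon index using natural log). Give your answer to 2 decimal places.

Total N = 64+7+21+36+12+4 = 144, so the proportions are 0.4444, 0.0486, 0.1458, 0.25, 0.0833, 0.0278 (working shown to 4 dp, full precision carried).
H' = −Σ pᵢ ln pᵢ = −((-0.3604) + (-0.1470) + (-0.2808) + (-0.3466) + (-0.2071) + (-0.0995)) = 1.4414.
With S = 6 species, ln S = 1.7918, so J = 1.4414/1.7918 = 0.8044, i.e. 0.80 to 2 decimal places.

0.80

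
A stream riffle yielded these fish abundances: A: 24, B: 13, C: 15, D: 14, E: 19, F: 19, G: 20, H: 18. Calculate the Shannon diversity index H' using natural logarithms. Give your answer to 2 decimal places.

Total N = 24+13+15+14+19+19+20+18 = 142, so the proportions are 0.169, 0.0915, 0.1056, 0.0986, 0.1338, 0.1338, 0.1408, 0.1268 (working shown to 4 dp, full precision carried).
Each pᵢ ln pᵢ term: 0.169×(-1.7778)=-0.3005, 0.0915×(-2.3909)=-0.2189, 0.1056×(-2.2478)=-0.2374, 0.0986×(-2.3168)=-0.2284, 0.1338×(-2.0114)=-0.2691, 0.1338×(-2.0114)=-0.2691, 0.1408×(-1.9601)=-0.2761, 0.1268×(-2.0655)=-0.2618.
Sum = -2.0614, so H' = 2.06.

2.06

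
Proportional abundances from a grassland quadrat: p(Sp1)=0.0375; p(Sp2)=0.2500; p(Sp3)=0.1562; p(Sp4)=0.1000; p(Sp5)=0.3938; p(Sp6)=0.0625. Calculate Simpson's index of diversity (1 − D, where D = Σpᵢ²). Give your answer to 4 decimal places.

D = 0.0375² + 0.25² + 0.1562² + 0.1² + 0.3938² + 0.0625² = 0.001406 + 0.062500 + 0.024398 + 0.010000 + 0.155078 + 0.003906 = 0.257289 (working shown to 6 dp, full precision carried).
So 1 − D = 0.742711, i.e. 0.7427 to 4 decimal places.

0.7427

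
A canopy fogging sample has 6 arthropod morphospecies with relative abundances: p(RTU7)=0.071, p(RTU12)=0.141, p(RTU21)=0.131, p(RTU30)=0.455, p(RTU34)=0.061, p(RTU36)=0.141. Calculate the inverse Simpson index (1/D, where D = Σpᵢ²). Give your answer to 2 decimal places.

D = 0.071² + 0.141² + 0.131² + 0.455² + 0.061² + 0.141² = 0.005041 + 0.019881 + 0.017161 + 0.207025 + 0.003721 + 0.019881 = 0.272710 (working shown to 6 dp, full precision carried).
So 1/D = 3.6669, i.e. 3.67 to 2 decimal places.

3.67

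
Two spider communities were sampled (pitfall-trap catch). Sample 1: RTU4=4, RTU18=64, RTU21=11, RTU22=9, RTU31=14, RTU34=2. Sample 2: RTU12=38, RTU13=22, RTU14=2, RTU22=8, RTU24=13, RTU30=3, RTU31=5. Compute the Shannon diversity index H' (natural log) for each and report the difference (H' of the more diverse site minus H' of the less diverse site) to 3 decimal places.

Sample 1: N=104, proportions 0.03846, 0.61538, 0.10577, 0.08654, 0.13462, 0.01923, giving H' = 1.21940 (working shown to 5 dp, full precision carried).
Sample 2: N=91, proportions 0.41758, 0.24176, 0.02198, 0.08791, 0.14286, 0.03297, 0.05495, giving H' = 1.55547.
Difference = |1.21940 − 1.55547| = 0.33607, i.e. 0.336 to 3 decimal places.

0.336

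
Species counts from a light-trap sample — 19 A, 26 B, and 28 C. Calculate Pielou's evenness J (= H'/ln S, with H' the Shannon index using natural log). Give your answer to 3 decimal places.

Total N = 19+26+28 = 73, so the proportions are 0.26027, 0.35616, 0.38356 (working shown to 5 dp, full precision carried).
H' = −Σ pᵢ ln pᵢ = −((-0.35033) + (-0.36769) + (-0.36755)) = 1.08557.
With S = 3 species, ln S = 1.09861, so J = 1.08557/1.09861 = 0.98813, i.e. 0.988 to 3 decimal places.

0.988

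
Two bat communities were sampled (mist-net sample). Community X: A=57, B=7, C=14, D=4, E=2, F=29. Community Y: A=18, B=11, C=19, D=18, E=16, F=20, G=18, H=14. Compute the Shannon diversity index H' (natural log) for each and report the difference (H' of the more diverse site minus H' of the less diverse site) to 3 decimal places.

0.750

Community X: N=113, proportions 0.50442, 0.06195, 0.12389, 0.0354, 0.0177, 0.25664, giving H' = 1.31495 (working shown to 5 dp, full precision carried).
Community Y: N=134, proportions 0.13433, 0.08209, 0.14179, 0.13433, 0.1194, 0.14925, 0.13433, 0.10448, giving H' = 2.06482.
Difference = |1.31495 − 2.06482| = 0.74987, i.e. 0.750 to 3 decimal places.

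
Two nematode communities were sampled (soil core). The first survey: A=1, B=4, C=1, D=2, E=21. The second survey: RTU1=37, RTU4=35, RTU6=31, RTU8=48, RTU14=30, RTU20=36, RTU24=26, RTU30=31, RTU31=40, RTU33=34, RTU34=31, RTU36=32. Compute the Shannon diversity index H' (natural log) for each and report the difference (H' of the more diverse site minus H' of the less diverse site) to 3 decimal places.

The first survey: N=29, proportions 0.0344828, 0.137931, 0.0344828, 0.0689655, 0.7241379, giving H' = 0.9236254 (working shown to 7 dp, full precision carried).
The second survey: N=411, proportions 0.0900243, 0.0851582, 0.0754258, 0.1167883, 0.0729927, 0.0875912, 0.0632603, 0.0754258, 0.0973236, 0.0827251, 0.0754258, 0.0778589, giving H' = 2.4727837.
Difference = |0.9236254 − 2.4727837| = 1.5491583, i.e. 1.549 to 3 decimal places.

1.549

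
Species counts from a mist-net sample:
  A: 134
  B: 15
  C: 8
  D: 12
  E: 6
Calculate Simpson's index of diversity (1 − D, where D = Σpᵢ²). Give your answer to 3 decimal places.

Total N = 134+15+8+12+6 = 175, so the proportions are 0.76571, 0.08571, 0.04571, 0.06857, 0.03429 (working shown to 5 dp, full precision carried).
D = 0.76571² + 0.08571² + 0.04571² + 0.06857² + 0.03429² = 0.58632 + 0.00735 + 0.00209 + 0.00470 + 0.00118 = 0.60163.
So 1 − D = 0.39837, i.e. 0.398 to 3 decimal places.

0.398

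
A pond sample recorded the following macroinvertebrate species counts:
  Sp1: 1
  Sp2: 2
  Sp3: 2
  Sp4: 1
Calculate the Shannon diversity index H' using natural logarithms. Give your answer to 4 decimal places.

1.3297

Total N = 1+2+2+1 = 6, so the proportions are 0.166667, 0.333333, 0.333333, 0.166667 (working shown to 6 dp, full precision carried).
Each pᵢ ln pᵢ term: 0.166667×(-1.791759)=-0.298627, 0.333333×(-1.098612)=-0.366204, 0.333333×(-1.098612)=-0.366204, 0.166667×(-1.791759)=-0.298627.
Sum = -1.329661, so H' = 1.3297.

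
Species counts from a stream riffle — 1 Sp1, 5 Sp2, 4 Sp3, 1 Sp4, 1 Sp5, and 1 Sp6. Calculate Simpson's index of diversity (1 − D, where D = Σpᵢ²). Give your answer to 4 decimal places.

0.7337

Total N = 1+5+4+1+1+1 = 13, so the proportions are 0.076923, 0.384615, 0.307692, 0.076923, 0.076923, 0.076923 (working shown to 6 dp, full precision carried).
D = 0.076923² + 0.384615² + 0.307692² + 0.076923² + 0.076923² + 0.076923² = 0.005917 + 0.147929 + 0.094675 + 0.005917 + 0.005917 + 0.005917 = 0.266272.
So 1 − D = 0.733728, i.e. 0.7337 to 4 decimal places.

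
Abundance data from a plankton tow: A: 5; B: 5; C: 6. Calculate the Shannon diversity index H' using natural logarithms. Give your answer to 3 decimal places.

1.095

Total N = 5+5+6 = 16, so the proportions are 0.3125, 0.3125, 0.375 (working shown to 5 dp, full precision carried).
Each pᵢ ln pᵢ term: 0.3125×(-1.16315)=-0.36348, 0.3125×(-1.16315)=-0.36348, 0.375×(-0.98083)=-0.36781.
Sum = -1.09478, so H' = 1.095.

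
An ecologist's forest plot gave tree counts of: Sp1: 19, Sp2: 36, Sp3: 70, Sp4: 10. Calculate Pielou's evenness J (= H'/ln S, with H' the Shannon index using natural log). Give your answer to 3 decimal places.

Total N = 19+36+70+10 = 135, so the proportions are 0.14074, 0.26667, 0.51852, 0.07407 (working shown to 5 dp, full precision carried).
H' = −Σ pᵢ ln pᵢ = −((-0.27597) + (-0.35247) + (-0.34055) + (-0.19279)) = 1.16178.
With S = 4 species, ln S = 1.38629, so J = 1.16178/1.38629 = 0.83805, i.e. 0.838 to 3 decimal places.

0.838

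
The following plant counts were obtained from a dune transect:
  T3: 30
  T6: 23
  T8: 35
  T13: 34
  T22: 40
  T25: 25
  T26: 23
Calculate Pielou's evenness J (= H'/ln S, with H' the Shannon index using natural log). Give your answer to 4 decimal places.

Total N = 30+23+35+34+40+25+23 = 210, so the proportions are 0.142857, 0.109524, 0.166667, 0.161905, 0.190476, 0.119048, 0.109524 (working shown to 6 dp, full precision carried).
H' = −Σ pᵢ ln pᵢ = −((-0.277987) + (-0.242224) + (-0.298627) + (-0.294788) + (-0.315853) + (-0.253361) + (-0.242224)) = 1.925064.
With S = 7 species, ln S = 1.945910, so J = 1.925064/1.945910 = 0.989287, i.e. 0.9893 to 4 decimal places.

0.9893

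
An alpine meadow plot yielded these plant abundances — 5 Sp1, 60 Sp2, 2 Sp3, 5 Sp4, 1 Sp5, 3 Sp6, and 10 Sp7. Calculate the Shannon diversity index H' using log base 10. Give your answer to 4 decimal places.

0.4727

Total N = 5+60+2+5+1+3+10 = 86, so the proportions are 0.05814, 0.697674, 0.023256, 0.05814, 0.011628, 0.034884, 0.116279 (working shown to 6 dp, full precision carried).
Each pᵢ log₁₀ pᵢ term: 0.05814×(-1.235528)=-0.071833, 0.697674×(-0.156347)=-0.109079, 0.023256×(-1.633468)=-0.037988, 0.05814×(-1.235528)=-0.071833, 0.011628×(-1.934498)=-0.022494, 0.034884×(-1.457377)=-0.050839, 0.116279×(-0.934498)=-0.108663.
Sum = -0.472729, so H' = 0.4727.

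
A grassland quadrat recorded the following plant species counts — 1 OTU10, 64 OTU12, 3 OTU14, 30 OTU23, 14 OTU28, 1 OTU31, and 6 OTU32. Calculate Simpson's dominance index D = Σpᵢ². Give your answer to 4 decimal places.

Total N = 1+64+3+30+14+1+6 = 119, so the proportions are 0.008403, 0.537815, 0.02521, 0.252101, 0.117647, 0.008403, 0.05042 (working shown to 6 dp, full precision carried).
D = 0.008403² + 0.537815² + 0.02521² + 0.252101² + 0.117647² + 0.008403² + 0.05042² = 0.000071 + 0.289245 + 0.000636 + 0.063555 + 0.013841 + 0.000071 + 0.002542 = 0.369960.
To 4 decimal places, D = 0.3700.

0.3700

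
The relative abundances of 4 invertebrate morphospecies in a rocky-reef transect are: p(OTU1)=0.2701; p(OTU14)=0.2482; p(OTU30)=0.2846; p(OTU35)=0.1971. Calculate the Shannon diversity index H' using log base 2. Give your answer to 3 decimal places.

Each pᵢ log₂ pᵢ term (working shown to 5 dp, full precision carried): 0.2701×(-1.88843)=-0.51007, 0.2482×(-2.01042)=-0.49899, 0.2846×(-1.81299)=-0.51598, 0.1971×(-2.34300)=-0.46181.
Sum = -1.98684, so H' = 1.987.

1.987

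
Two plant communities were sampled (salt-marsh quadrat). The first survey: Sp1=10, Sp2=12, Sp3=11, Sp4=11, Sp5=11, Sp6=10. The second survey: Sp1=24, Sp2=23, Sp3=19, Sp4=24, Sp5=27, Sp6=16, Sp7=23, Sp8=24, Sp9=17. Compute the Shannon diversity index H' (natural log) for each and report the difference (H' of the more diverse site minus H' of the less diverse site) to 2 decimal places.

0.39

The first survey: N=65, proportions 0.1538, 0.1846, 0.1692, 0.1692, 0.1692, 0.1538, giving H' = 1.7898 (working shown to 4 dp, full precision carried).
The second survey: N=197, proportions 0.1218, 0.1168, 0.0964, 0.1218, 0.1371, 0.0812, 0.1168, 0.1218, 0.0863, giving H' = 2.1842.
Difference = |1.7898 − 2.1842| = 0.3944, i.e. 0.39 to 2 decimal places.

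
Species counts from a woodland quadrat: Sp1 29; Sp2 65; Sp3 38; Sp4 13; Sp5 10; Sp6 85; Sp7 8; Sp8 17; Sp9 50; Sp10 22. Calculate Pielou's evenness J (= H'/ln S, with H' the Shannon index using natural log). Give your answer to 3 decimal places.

0.891

Total N = 29+65+38+13+10+85+8+17+50+22 = 337, so the proportions are 0.08605, 0.19288, 0.11276, 0.03858, 0.02967, 0.25223, 0.02374, 0.05045, 0.14837, 0.06528 (working shown to 5 dp, full precision carried).
H' = −Σ pᵢ ln pᵢ = −((-0.21107) + (-0.31742) + (-0.24610) + (-0.12557) + (-0.10438) + (-0.34742) + (-0.08880) + (-0.15067) + (-0.28309) + (-0.17816)) = 2.05268.
With S = 10 species, ln S = 2.30259, so J = 2.05268/2.30259 = 0.89147, i.e. 0.891 to 3 decimal places.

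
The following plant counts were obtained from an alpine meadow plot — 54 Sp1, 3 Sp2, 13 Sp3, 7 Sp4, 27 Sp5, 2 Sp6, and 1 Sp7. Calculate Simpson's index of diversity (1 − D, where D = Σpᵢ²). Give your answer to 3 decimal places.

0.661

Total N = 54+3+13+7+27+2+1 = 107, so the proportions are 0.50467, 0.02804, 0.1215, 0.06542, 0.25234, 0.01869, 0.00935 (working shown to 5 dp, full precision carried).
D = 0.50467² + 0.02804² + 0.1215² + 0.06542² + 0.25234² + 0.01869² + 0.00935² = 0.25469 + 0.00079 + 0.01476 + 0.00428 + 0.06367 + 0.00035 + 0.00009 = 0.33863.
So 1 − D = 0.66137, i.e. 0.661 to 3 decimal places.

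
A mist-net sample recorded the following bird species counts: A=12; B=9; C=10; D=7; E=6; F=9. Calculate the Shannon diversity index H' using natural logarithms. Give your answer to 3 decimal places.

1.767

Total N = 12+9+10+7+6+9 = 53, so the proportions are 0.22642, 0.16981, 0.18868, 0.13208, 0.11321, 0.16981 (working shown to 5 dp, full precision carried).
Each pᵢ ln pᵢ term: 0.22642×(-1.48539)=-0.33631, 0.16981×(-1.77307)=-0.30109, 0.18868×(-1.66771)=-0.31466, 0.13208×(-2.02438)=-0.26737, 0.11321×(-2.17853)=-0.24663, 0.16981×(-1.77307)=-0.30109.
Sum = -1.76715, so H' = 1.767.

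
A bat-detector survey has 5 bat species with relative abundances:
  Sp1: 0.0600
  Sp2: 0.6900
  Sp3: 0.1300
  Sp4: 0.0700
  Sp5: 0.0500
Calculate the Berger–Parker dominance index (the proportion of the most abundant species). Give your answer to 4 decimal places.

The largest proportion is 0.69, i.e. d = 0.6900 to 4 decimal places.

0.6900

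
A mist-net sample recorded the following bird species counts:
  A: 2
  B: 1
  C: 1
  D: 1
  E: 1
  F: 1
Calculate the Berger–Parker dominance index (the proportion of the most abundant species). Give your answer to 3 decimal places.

0.286

Total N = 2+1+1+1+1+1 = 7, so the proportions are 0.28571, 0.14286, 0.14286, 0.14286, 0.14286, 0.14286 (working shown to 5 dp, full precision carried).
The largest proportion is 0.28571, i.e. d = 0.286 to 3 decimal places.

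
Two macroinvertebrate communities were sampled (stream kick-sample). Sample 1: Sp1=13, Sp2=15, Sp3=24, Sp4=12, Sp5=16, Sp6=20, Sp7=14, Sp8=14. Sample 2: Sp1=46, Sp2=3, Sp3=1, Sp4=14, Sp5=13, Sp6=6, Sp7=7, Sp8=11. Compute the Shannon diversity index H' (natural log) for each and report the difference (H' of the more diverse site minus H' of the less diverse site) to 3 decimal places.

0.413

Sample 1: N=128, proportions 0.1015625, 0.1171875, 0.1875, 0.09375, 0.125, 0.15625, 0.109375, 0.109375, giving H' = 2.05338232 (working shown to 8 dp, full precision carried).
Sample 2: N=101, proportions 0.45544554, 0.02970297, 0.00990099, 0.13861386, 0.12871287, 0.05940594, 0.06930693, 0.10891089, giving H' = 1.64033575.
Difference = |2.05338232 − 1.64033575| = 0.41304657, i.e. 0.413 to 3 decimal places.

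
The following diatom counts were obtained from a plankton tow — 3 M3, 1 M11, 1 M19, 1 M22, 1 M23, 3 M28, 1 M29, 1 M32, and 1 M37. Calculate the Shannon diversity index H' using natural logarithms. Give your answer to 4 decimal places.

2.0579

Total N = 3+1+1+1+1+3+1+1+1 = 13, so the proportions are 0.230769, 0.076923, 0.076923, 0.076923, 0.076923, 0.230769, 0.076923, 0.076923, 0.076923 (working shown to 6 dp, full precision carried).
Each pᵢ ln pᵢ term: 0.230769×(-1.466337)=-0.338385, 0.076923×(-2.564949)=-0.197304, 0.076923×(-2.564949)=-0.197304, 0.076923×(-2.564949)=-0.197304, 0.076923×(-2.564949)=-0.197304, 0.230769×(-1.466337)=-0.338385, 0.076923×(-2.564949)=-0.197304, 0.076923×(-2.564949)=-0.197304, 0.076923×(-2.564949)=-0.197304.
Sum = -2.057898, so H' = 2.0579.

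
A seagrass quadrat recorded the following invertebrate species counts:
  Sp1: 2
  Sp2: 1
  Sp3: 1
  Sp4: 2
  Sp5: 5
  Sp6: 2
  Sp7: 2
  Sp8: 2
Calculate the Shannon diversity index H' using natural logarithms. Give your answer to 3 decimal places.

1.952

Total N = 2+1+1+2+5+2+2+2 = 17, so the proportions are 0.11765, 0.05882, 0.05882, 0.11765, 0.29412, 0.11765, 0.11765, 0.11765 (working shown to 5 dp, full precision carried).
Each pᵢ ln pᵢ term: 0.11765×(-2.14007)=-0.25177, 0.05882×(-2.83321)=-0.16666, 0.05882×(-2.83321)=-0.16666, 0.11765×(-2.14007)=-0.25177, 0.29412×(-1.22378)=-0.35993, 0.11765×(-2.14007)=-0.25177, 0.11765×(-2.14007)=-0.25177, 0.11765×(-2.14007)=-0.25177.
Sum = -1.95212, so H' = 1.952.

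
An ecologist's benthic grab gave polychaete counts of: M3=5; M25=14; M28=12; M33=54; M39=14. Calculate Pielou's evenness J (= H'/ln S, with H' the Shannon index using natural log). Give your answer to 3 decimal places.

Total N = 5+14+12+54+14 = 99, so the proportions are 0.05051, 0.14141, 0.12121, 0.54545, 0.14141 (working shown to 5 dp, full precision carried).
H' = −Σ pᵢ ln pᵢ = −((-0.15079) + (-0.27661) + (-0.25578) + (-0.33062) + (-0.27661)) = 1.29042.
With S = 5 species, ln S = 1.60944, so J = 1.29042/1.60944 = 0.80179, i.e. 0.802 to 3 decimal places.

0.802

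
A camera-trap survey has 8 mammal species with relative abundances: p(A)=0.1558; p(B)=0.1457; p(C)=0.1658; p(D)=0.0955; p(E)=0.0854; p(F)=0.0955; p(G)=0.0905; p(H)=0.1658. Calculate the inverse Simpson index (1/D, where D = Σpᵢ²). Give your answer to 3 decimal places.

D = 0.1558² + 0.1457² + 0.1658² + 0.0955² + 0.0854² + 0.0955² + 0.0905² + 0.1658² = 0.0242736 + 0.0212285 + 0.0274896 + 0.0091202 + 0.0072932 + 0.0091202 + 0.0081902 + 0.0274896 = 0.1342053 (working shown to 7 dp, full precision carried).
So 1/D = 7.45127, i.e. 7.451 to 3 decimal places.

7.451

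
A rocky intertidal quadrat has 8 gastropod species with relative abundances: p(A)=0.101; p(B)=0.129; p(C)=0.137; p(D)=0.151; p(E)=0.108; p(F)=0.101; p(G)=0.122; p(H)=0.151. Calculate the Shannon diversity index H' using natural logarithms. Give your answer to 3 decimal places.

Each pᵢ ln pᵢ term (working shown to 5 dp, full precision carried): 0.101×(-2.29263)=-0.23156, 0.129×(-2.04794)=-0.26418, 0.137×(-1.98777)=-0.27233, 0.151×(-1.89048)=-0.28546, 0.108×(-2.22562)=-0.24037, 0.101×(-2.29263)=-0.23156, 0.122×(-2.10373)=-0.25666, 0.151×(-1.89048)=-0.28546.
Sum = -2.06757, so H' = 2.068.

2.068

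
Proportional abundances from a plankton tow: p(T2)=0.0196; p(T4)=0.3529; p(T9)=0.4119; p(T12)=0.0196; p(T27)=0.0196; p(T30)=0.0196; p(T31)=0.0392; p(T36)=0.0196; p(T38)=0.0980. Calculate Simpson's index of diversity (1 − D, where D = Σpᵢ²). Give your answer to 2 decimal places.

0.69

D = 0.0196² + 0.3529² + 0.4119² + 0.0196² + 0.0196² + 0.0196² + 0.0392² + 0.0196² + 0.098² = 0.0004 + 0.1245 + 0.1697 + 0.0004 + 0.0004 + 0.0004 + 0.0015 + 0.0004 + 0.0096 = 0.3073 (working shown to 4 dp, full precision carried).
So 1 − D = 0.6927, i.e. 0.69 to 2 decimal places.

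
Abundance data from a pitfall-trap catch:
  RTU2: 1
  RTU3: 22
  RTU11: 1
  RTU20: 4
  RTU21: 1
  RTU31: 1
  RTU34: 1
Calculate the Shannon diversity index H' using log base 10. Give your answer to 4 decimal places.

Total N = 1+22+1+4+1+1+1 = 31, so the proportions are 0.032258, 0.709677, 0.032258, 0.129032, 0.032258, 0.032258, 0.032258 (working shown to 6 dp, full precision carried).
Each pᵢ log₁₀ pᵢ term: 0.032258×(-1.491362)=-0.048108, 0.709677×(-0.148939)=-0.105699, 0.032258×(-1.491362)=-0.048108, 0.129032×(-0.889302)=-0.114749, 0.032258×(-1.491362)=-0.048108, 0.032258×(-1.491362)=-0.048108, 0.032258×(-1.491362)=-0.048108.
Sum = -0.460989, so H' = 0.4610.

0.4610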